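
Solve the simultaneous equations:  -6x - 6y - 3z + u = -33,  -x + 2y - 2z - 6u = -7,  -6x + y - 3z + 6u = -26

infinitely many solutions

Row-reduce:
R1 ← R1 / (-6).
R2 ← R2 + 1·R1.
R3 ← R3 + 6·R1.
R2 ← R2 / (3).
R1 ← R1 − 1·R2.
R3 ← R3 − 7·R2.
R3 ← R3 / (7/2).
R1 ← R1 − 1·R3.
R2 ← R2 + 1/2·R3.
Rank is 3 with 4 unknowns, leaving u free.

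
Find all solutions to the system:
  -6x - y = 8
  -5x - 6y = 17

x = -1, y = -2

From equation 1: y = -8 − 6·x.
Substitute into equation 2 and solve: x = -1.
Then y = -2.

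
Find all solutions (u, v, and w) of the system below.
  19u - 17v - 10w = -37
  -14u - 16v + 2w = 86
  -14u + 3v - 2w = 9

Row-reduce the augmented matrix:
R1 ← R1 / (19).
R2 ← R2 + 14·R1.
R3 ← R3 + 14·R1.
R2 ← R2 / (-542/19).
R1 ← R1 + 17/19·R2.
R3 ← R3 + 181/19·R2.
R3 ← R3 / (-2053/271).
R1 ← R1 + 97/271·R3.
R2 ← R2 − 51/271·R3.
Reading off the reduced rows gives u = -2, v = -3, w = 5.

u = -2, v = -3, w = 5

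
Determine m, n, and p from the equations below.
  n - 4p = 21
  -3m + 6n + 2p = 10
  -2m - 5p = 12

m = 4, n = 5, p = -4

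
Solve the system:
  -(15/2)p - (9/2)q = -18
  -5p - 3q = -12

infinitely many solutions

Row-reduce:
R1 ← R1 / (-15/2).
R2 ← R2 + 5·R1.
Rank is 1 with 2 unknowns, leaving q free.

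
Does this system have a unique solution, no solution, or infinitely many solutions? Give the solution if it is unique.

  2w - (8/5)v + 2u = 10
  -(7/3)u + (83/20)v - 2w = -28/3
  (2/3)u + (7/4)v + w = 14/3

no solution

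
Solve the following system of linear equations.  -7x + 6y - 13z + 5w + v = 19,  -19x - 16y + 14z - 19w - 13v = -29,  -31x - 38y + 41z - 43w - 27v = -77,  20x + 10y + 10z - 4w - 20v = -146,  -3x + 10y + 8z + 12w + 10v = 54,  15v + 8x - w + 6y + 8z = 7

x = -2, y = -3, z = 0, w = 4, v = 3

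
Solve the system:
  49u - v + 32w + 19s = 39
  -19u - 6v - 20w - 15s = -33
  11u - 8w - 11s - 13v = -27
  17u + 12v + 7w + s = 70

Row-reduce:
R1 ← R1 / (49).
R2 ← R2 + 19·R1.
R3 ← R3 − 11·R1.
R4 ← R4 − 17·R1.
R2 ← R2 / (-313/49).
R1 ← R1 + 1/49·R2.
R3 ← R3 + 626/49·R2.
R4 ← R4 − 605/49·R2.
Swap R3 and R4.
R3 ← R3 / (-5877/313).
R1 ← R1 − 212/313·R3.
R2 ← R2 − 372/313·R3.
Rank is 3 with 4 unknowns, leaving s free.

infinitely many solutions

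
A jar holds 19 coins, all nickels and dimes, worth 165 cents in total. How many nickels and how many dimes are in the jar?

Let n = nickels, d = dimes.
  n + d = 19
  5n + 10d = 165
Row-reduce the augmented matrix:
R2 ← R2 − 5·R1.
R2 ← R2 / (5).
R1 ← R1 − 1·R2.
Reading off the reduced rows gives n = 5, d = 14.

nickels: 5, dimes: 14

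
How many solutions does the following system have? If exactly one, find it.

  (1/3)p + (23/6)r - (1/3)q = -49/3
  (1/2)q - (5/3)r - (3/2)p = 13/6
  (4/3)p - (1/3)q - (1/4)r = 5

Row-reduce:
R1 ← R1 / (1/3).
R2 ← R2 + 3/2·R1.
R3 ← R3 − 4/3·R1.
R2 ← R2 / (-1).
R1 ← R1 + 1·R2.
R3 ← R3 − 1·R2.
Row 3 reduces to 0 = -1, a contradiction. The system is inconsistent.

no solution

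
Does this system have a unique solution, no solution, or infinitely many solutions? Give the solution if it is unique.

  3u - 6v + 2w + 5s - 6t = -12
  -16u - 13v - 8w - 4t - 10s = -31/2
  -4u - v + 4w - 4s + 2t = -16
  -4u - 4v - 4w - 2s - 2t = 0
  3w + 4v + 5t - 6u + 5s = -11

Row-reduce:
R1 ← R1 / (3).
R2 ← R2 + 16·R1.
R3 ← R3 + 4·R1.
R4 ← R4 + 4·R1.
R5 ← R5 + 6·R1.
R2 ← R2 / (-45).
R1 ← R1 + 2·R2.
R3 ← R3 + 9·R2.
R4 ← R4 + 12·R2.
R5 ← R5 + 8·R2.
R3 ← R3 / (92/15).
R1 ← R1 − 74/135·R3.
R2 ← R2 + 8/135·R3.
R4 ← R4 + 92/45·R3.
R5 ← R5 − 881/135·R3.
Swap R4 and R5.
R4 ← R4 / (1759/138).
R1 ← R1 − 68/69·R4.
R2 ← R2 + 26/69·R4.
R3 ← R3 + 5/46·R4.
Row 5 reduces to 0 = -1/6, a contradiction. The system is inconsistent.

no solution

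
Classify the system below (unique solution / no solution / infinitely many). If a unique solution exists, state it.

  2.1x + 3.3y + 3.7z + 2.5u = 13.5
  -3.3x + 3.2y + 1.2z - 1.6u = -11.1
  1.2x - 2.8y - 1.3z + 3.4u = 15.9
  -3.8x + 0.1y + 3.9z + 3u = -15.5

Row-reduce the augmented matrix:
R1 ← R1 / (21/10).
R2 ← R2 + 33/10·R1.
R3 ← R3 − 6/5·R1.
R4 ← R4 + 19/5·R1.
R2 ← R2 / (587/70).
R1 ← R1 − 11/7·R2.
R3 ← R3 + 164/35·R2.
R4 ← R4 − 85/14·R2.
R3 ← R3 / (593/1174).
R1 ← R1 − 788/1761·R3.
R2 ← R2 − 491/587·R3.
R4 ← R4 − 9715/1761·R3.
R4 ← R4 / (-35467/1186).
R1 ← R1 + 1272/593·R4.
R2 ← R2 + 3049/593·R4.
R3 ← R3 − 3842/593·R4.
Reading off the reduced rows gives x = 3, y = 4, z = -5, u = 5.

x = 3, y = 4, z = -5, u = 5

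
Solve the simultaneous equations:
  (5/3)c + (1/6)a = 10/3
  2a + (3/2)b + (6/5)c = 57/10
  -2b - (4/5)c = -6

Row-reduce the augmented matrix:
R1 ← R1 / (1/6).
R2 ← R2 − 2·R1.
R2 ← R2 / (3/2).
R3 ← R3 + 2·R2.
R3 ← R3 / (-388/15).
R1 ← R1 − 10·R3.
R2 ← R2 + 188/15·R3.
Reading off the reduced rows gives a = 0, b = 11/5, c = 2.

a = 0, b = 11/5, c = 2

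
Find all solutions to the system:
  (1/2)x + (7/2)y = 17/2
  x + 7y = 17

infinitely many solutions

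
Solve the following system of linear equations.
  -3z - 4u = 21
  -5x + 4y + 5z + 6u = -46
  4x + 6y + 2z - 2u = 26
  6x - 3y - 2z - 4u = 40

Row-reduce the augmented matrix:
Swap R1 and R2.
R1 ← R1 / (-5).
R3 ← R3 − 4·R1.
R4 ← R4 − 6·R1.
Swap R2 and R3.
R2 ← R2 / (46/5).
R1 ← R1 + 4/5·R2.
R4 ← R4 − 9/5·R2.
R3 ← R3 / (-3).
R1 ← R1 + 11/23·R3.
R2 ← R2 − 15/23·R3.
R4 ← R4 − 65/23·R3.
R4 ← R4 / (-77/69).
R1 ← R1 + 22/69·R4.
R2 ← R2 + 13/23·R4.
R3 ← R3 − 4/3·R4.
Reading off the reduced rows gives x = 3, y = 0, z = 1, u = -6.

x = 3, y = 0, z = 1, u = -6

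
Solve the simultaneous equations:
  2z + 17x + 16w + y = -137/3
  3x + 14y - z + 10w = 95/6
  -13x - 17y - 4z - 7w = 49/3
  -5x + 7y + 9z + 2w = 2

x = -5/2, y = 3/2, z = -7/3, w = 0

Row-reduce the augmented matrix:
R1 ← R1 / (17).
R2 ← R2 − 3·R1.
R3 ← R3 + 13·R1.
R4 ← R4 + 5·R1.
R2 ← R2 / (235/17).
R1 ← R1 − 1/17·R2.
R3 ← R3 + 276/17·R2.
R4 ← R4 − 124/17·R2.
R3 ← R3 / (-954/235).
R1 ← R1 − 29/235·R3.
R2 ← R2 + 23/235·R3.
R4 ← R4 − 2421/235·R3.
R4 ← R4 / (3985/106).
R1 ← R1 − 1265/954·R4.
R2 ← R2 − 181/954·R4.
R3 ← R3 + 3211/954·R4.
Reading off the reduced rows gives x = -5/2, y = 3/2, z = -7/3, w = 0.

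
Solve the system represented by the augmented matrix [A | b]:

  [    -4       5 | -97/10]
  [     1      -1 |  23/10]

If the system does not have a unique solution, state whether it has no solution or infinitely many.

From equation 2: x_1 = 23/10 + x_2.
Substitute into equation 1 and solve: x_2 = -1/2.
Then x_1 = 9/5.

x_1 = 9/5, x_2 = -1/2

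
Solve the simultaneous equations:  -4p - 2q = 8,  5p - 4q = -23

Row-reduce the augmented matrix:
R1 ← R1 / (-4).
R2 ← R2 − 5·R1.
R2 ← R2 / (-13/2).
R1 ← R1 − 1/2·R2.
Reading off the reduced rows gives p = -3, q = 2.

p = -3, q = 2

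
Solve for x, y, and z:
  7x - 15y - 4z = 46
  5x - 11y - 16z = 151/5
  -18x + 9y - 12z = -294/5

x = 2, y = -11/5, z = 1/4

Row-reduce the augmented matrix:
R1 ← R1 / (7).
R2 ← R2 − 5·R1.
R3 ← R3 + 18·R1.
R2 ← R2 / (-2/7).
R1 ← R1 + 15/7·R2.
R3 ← R3 + 207/7·R2.
R3 ← R3 / (1338).
R1 ← R1 − 98·R3.
R2 ← R2 − 46·R3.
Reading off the reduced rows gives x = 2, y = -11/5, z = 1/4.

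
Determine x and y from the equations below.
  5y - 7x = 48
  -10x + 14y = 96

Row-reduce the augmented matrix:
R1 ← R1 / (-7).
R2 ← R2 + 10·R1.
R2 ← R2 / (48/7).
R1 ← R1 + 5/7·R2.
Reading off the reduced rows gives x = -4, y = 4.

x = -4, y = 4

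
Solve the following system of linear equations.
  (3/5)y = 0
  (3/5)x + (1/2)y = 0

x = 0, y = 0

Row-reduce the augmented matrix:
Swap R1 and R2.
R1 ← R1 / (3/5).
R2 ← R2 / (3/5).
R1 ← R1 − 5/6·R2.
Reading off the reduced rows gives x = 0, y = 0.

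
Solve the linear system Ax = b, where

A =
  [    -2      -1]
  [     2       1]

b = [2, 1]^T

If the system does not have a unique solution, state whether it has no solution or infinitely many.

no solution

Row-reduce:
R1 ← R1 / (-2).
R2 ← R2 − 2·R1.
Row 2 reduces to 0 = 3, a contradiction. The system is inconsistent.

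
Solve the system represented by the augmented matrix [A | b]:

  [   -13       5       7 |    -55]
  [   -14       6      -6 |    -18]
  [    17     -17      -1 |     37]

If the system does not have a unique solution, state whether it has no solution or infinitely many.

x_1 = 3, x_2 = 1, x_3 = -3

Row-reduce the augmented matrix:
R1 ← R1 / (-13).
R2 ← R2 + 14·R1.
R3 ← R3 − 17·R1.
R2 ← R2 / (8/13).
R1 ← R1 + 5/13·R2.
R3 ← R3 + 136/13·R2.
R3 ← R3 / (-222).
R1 ← R1 + 9·R3.
R2 ← R2 + 22·R3.
Reading off the reduced rows gives x_1 = 3, x_2 = 1, x_3 = -3.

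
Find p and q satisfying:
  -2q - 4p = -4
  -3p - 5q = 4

p = 2, q = -2

Row-reduce the augmented matrix:
R1 ← R1 / (-4).
R2 ← R2 + 3·R1.
R2 ← R2 / (-7/2).
R1 ← R1 − 1/2·R2.
Reading off the reduced rows gives p = 2, q = -2.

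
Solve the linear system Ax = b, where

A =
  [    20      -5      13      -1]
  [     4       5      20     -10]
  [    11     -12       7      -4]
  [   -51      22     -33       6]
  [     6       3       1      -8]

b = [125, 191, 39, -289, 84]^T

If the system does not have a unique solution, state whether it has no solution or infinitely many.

x_1 = 4, x_2 = 5, x_3 = 5, x_4 = -5

Row-reduce the augmented matrix:
R1 ← R1 / (20).
R2 ← R2 − 4·R1.
R3 ← R3 − 11·R1.
R4 ← R4 + 51·R1.
R5 ← R5 − 6·R1.
R2 ← R2 / (6).
R1 ← R1 + 1/4·R2.
R3 ← R3 + 37/4·R2.
R4 ← R4 − 37/4·R2.
R5 ← R5 − 9/2·R2.
R3 ← R3 / (1067/40).
R1 ← R1 − 11/8·R3.
R2 ← R2 − 29/10·R3.
R4 ← R4 + 1067/40·R3.
R5 ← R5 + 319/20·R3.
Swap R4 and R5.
R4 ← R4 / (-3331/291).
R1 ← R1 − 145/291·R4.
R2 ← R2 − 410/1067·R4.
R3 ← R3 + 2227/3201·R4.
R5 reduces to 0 = 0, so the extra equation is consistent.
Reading off the reduced rows gives x_1 = 4, x_2 = 5, x_3 = 5, x_4 = -5.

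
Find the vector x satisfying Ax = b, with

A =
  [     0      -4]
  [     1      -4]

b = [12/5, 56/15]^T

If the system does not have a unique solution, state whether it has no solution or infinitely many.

x_1 = 4/3, x_2 = -3/5

Row-reduce the augmented matrix:
Swap R1 and R2.
R2 ← R2 / (-4).
R1 ← R1 + 4·R2.
Reading off the reduced rows gives x_1 = 4/3, x_2 = -3/5.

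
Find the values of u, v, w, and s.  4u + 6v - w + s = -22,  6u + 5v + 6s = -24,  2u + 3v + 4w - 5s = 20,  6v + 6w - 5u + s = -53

u = 5, v = -6, w = 2, s = -4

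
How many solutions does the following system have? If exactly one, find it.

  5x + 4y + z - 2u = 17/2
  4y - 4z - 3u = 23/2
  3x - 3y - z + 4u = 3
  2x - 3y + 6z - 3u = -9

Row-reduce the augmented matrix:
R1 ← R1 / (5).
R3 ← R3 − 3·R1.
R4 ← R4 − 2·R1.
R2 ← R2 / (4).
R1 ← R1 − 4/5·R2.
R3 ← R3 + 27/5·R2.
R4 ← R4 + 23/5·R2.
R3 ← R3 / (-7).
R1 ← R1 − 1·R3.
R2 ← R2 + 1·R3.
R4 ← R4 − 1·R3.
R4 ← R4 / (-192/35).
R1 ← R1 − 51/140·R4.
R2 ← R2 + 32/35·R4.
R3 ← R3 + 23/140·R4.
Reading off the reduced rows gives x = 3/2, y = 1/2, z = -2, u = -1/2.

x = 3/2, y = 1/2, z = -2, u = -1/2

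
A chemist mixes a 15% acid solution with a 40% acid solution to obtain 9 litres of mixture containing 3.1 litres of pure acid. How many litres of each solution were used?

litres of solution A: 2, litres of solution B: 7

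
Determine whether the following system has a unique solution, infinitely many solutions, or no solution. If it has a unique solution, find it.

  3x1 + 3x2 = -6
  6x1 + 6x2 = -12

Row-reduce:
R1 ← R1 / (3).
R2 ← R2 − 6·R1.
Rank is 1 with 2 unknowns, leaving x2 free.

infinitely many solutions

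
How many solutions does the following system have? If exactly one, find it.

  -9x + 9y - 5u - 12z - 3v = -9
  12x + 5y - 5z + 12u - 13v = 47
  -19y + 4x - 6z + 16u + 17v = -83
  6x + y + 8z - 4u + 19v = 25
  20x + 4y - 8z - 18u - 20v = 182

x = 5, y = 2, z = 0, u = -3, v = -1

Row-reduce the augmented matrix:
R1 ← R1 / (-9).
R2 ← R2 − 12·R1.
R3 ← R3 − 4·R1.
R4 ← R4 − 6·R1.
R5 ← R5 − 20·R1.
R2 ← R2 / (17).
R1 ← R1 + 1·R2.
R3 ← R3 + 15·R2.
R4 ← R4 − 7·R2.
R5 ← R5 − 24·R2.
R3 ← R3 / (-1523/51).
R1 ← R1 − 5/51·R3.
R2 ← R2 + 21/17·R3.
R4 ← R4 − 147/17·R3.
R5 ← R5 + 256/51·R3.
R4 ← R4 / (-6362/1523).
R1 ← R1 − 4249/4569·R4.
R2 ← R2 + 2060/4569·R4.
R3 ← R3 + 2828/4569·R4.
R5 ← R5 + 181606/4569·R4.
R5 ← R5 / (-741106/3181).
R1 ← R1 − 15019/3181·R5.
R2 ← R2 + 11575/3181·R5.
R3 ← R3 + 11474/3181·R5.
R4 ← R4 + 18423/3181·R5.
Reading off the reduced rows gives x = 5, y = 2, z = 0, u = -3, v = -1.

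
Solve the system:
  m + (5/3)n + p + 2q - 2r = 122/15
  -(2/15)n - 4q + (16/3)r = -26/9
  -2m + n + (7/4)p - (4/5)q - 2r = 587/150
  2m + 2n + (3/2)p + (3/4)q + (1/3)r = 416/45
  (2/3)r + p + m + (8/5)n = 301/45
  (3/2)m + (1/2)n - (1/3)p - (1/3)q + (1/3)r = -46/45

Row-reduce the augmented matrix:
R3 ← R3 + 2·R1.
R4 ← R4 − 2·R1.
R5 ← R5 − 1·R1.
R6 ← R6 − 3/2·R1.
R2 ← R2 / (-2/15).
R1 ← R1 − 5/3·R2.
R3 ← R3 − 13/3·R2.
R4 ← R4 + 4/3·R2.
R5 ← R5 + 1/15·R2.
R6 ← R6 + 2·R2.
R3 ← R3 / (15/4).
R1 ← R1 − 1·R3.
R4 ← R4 + 1/2·R3.
R6 ← R6 + 11/6·R3.
R4 ← R4 / (5953/300).
R1 ← R1 + 1064/75·R4.
R2 ← R2 − 30·R4.
R3 ← R3 + 2536/75·R4.
R6 ← R6 + 1198/225·R4.
Swap R5 and R6.
R5 ← R5 / (-108254/53577).
R1 ← R1 − 17210/17859·R5.
R2 ← R2 − 2080/5953·R5.
R3 ← R3 + 5096/5953·R5.
R4 ← R4 + 24020/17859·R5.
R6 reduces to 0 = 0, so the extra equation is consistent.
Reading off the reduced rows gives m = -1, n = 3, p = 2, q = 12/5, r = 4/3.

m = -1, n = 3, p = 2, q = 12/5, r = 4/3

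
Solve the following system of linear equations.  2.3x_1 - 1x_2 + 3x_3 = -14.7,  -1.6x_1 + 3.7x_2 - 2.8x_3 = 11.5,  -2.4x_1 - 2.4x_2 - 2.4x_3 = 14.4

x_1 = 1, x_2 = -1, x_3 = -6

Row-reduce the augmented matrix:
R1 ← R1 / (23/10).
R2 ← R2 + 8/5·R1.
R3 ← R3 + 12/5·R1.
R2 ← R2 / (691/230).
R1 ← R1 + 10/23·R2.
R3 ← R3 + 396/115·R2.
R3 ← R3 / (-60/691).
R1 ← R1 − 830/691·R3.
R2 ← R2 + 164/691·R3.
Reading off the reduced rows gives x_1 = 1, x_2 = -1, x_3 = -6.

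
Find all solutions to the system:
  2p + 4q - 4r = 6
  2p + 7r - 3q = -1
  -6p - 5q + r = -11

Row-reduce:
R1 ← R1 / (2).
R2 ← R2 − 2·R1.
R3 ← R3 + 6·R1.
R2 ← R2 / (-7).
R1 ← R1 − 2·R2.
R3 ← R3 − 7·R2.
Rank is 2 with 3 unknowns, leaving r free.

infinitely many solutions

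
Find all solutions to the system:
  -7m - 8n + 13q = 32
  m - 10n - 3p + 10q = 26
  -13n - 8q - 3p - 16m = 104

infinitely many solutions

Row-reduce:
R1 ← R1 / (-7).
R2 ← R2 − 1·R1.
R3 ← R3 + 16·R1.
R2 ← R2 / (-78/7).
R1 ← R1 − 8/7·R2.
R3 ← R3 − 37/7·R2.
R3 ← R3 / (-115/26).
R1 ← R1 + 4/13·R3.
R2 ← R2 − 7/26·R3.
Rank is 3 with 4 unknowns, leaving q free.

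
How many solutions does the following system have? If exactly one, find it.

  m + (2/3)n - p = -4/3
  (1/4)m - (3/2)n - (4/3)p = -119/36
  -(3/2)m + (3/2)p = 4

Row-reduce the augmented matrix:
R2 ← R2 − 1/4·R1.
R3 ← R3 + 3/2·R1.
R2 ← R2 / (-5/3).
R1 ← R1 − 2/3·R2.
R3 ← R3 − 1·R2.
R3 ← R3 / (-13/20).
R1 ← R1 + 43/30·R3.
R2 ← R2 − 13/20·R3.
Reading off the reduced rows gives m = -3, n = 2, p = -1/3.

m = -3, n = 2, p = -1/3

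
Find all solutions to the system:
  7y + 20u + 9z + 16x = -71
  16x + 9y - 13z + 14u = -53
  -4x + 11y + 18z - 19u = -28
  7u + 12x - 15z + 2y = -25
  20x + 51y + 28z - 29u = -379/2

Row-reduce:
R1 ← R1 / (16).
R2 ← R2 − 16·R1.
R3 ← R3 + 4·R1.
R4 ← R4 − 12·R1.
R5 ← R5 − 20·R1.
R2 ← R2 / (2).
R1 ← R1 − 7/16·R2.
R3 ← R3 − 51/4·R2.
R4 ← R4 + 13/4·R2.
R5 ← R5 − 169/4·R2.
R3 ← R3 / (321/2).
R1 ← R1 − 43/8·R3.
R2 ← R2 + 11·R3.
R4 ← R4 + 115/2·R3.
R5 ← R5 − 963/2·R3.
R4 ← R4 / (-2909/321).
R1 ← R1 − 4495/2568·R4.
R2 ← R2 + 859/642·R4.
R3 ← R3 − 97/642·R4.
Row 5 reduces to 0 = 1/2, a contradiction. The system is inconsistent.

no solution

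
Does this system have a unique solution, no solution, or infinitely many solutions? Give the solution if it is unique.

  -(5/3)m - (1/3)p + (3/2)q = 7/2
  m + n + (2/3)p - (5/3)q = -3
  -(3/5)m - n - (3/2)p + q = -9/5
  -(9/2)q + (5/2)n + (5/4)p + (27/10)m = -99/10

infinitely many solutions

Row-reduce:
R1 ← R1 / (-5/3).
R2 ← R2 − 1·R1.
R3 ← R3 + 3/5·R1.
R4 ← R4 − 27/10·R1.
R3 ← R3 + 1·R2.
R4 ← R4 − 5/2·R2.
R3 ← R3 / (-137/150).
R1 ← R1 − 1/5·R3.
R2 ← R2 − 7/15·R3.
R4 ← R4 + 137/300·R3.
Rank is 3 with 4 unknowns, leaving q free.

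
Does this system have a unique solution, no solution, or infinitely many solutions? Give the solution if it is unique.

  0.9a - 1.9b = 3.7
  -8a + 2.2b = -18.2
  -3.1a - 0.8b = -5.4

a = 2, b = -1

Row-reduce the augmented matrix:
R1 ← R1 / (9/10).
R2 ← R2 + 8·R1.
R3 ← R3 + 31/10·R1.
R2 ← R2 / (-661/45).
R1 ← R1 + 19/9·R2.
R3 ← R3 + 661/90·R2.
R3 reduces to 0 = 0, so the extra equation is consistent.
Reading off the reduced rows gives a = 2, b = -1.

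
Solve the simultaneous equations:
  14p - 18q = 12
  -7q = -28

Row-reduce the augmented matrix:
R1 ← R1 / (14).
R2 ← R2 / (-7).
R1 ← R1 + 9/7·R2.
Reading off the reduced rows gives p = 6, q = 4.

p = 6, q = 4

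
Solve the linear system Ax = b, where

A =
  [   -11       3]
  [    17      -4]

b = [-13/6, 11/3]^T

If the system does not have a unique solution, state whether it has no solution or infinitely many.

Row-reduce the augmented matrix:
R1 ← R1 / (-11).
R2 ← R2 − 17·R1.
R2 ← R2 / (7/11).
R1 ← R1 + 3/11·R2.
Reading off the reduced rows gives x_1 = 1/3, x_2 = 1/2.

x_1 = 1/3, x_2 = 1/2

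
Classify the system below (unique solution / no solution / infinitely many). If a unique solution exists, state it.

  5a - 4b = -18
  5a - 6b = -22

Row-reduce the augmented matrix:
R1 ← R1 / (5).
R2 ← R2 − 5·R1.
R2 ← R2 / (-2).
R1 ← R1 + 4/5·R2.
Reading off the reduced rows gives a = -2, b = 2.

a = -2, b = 2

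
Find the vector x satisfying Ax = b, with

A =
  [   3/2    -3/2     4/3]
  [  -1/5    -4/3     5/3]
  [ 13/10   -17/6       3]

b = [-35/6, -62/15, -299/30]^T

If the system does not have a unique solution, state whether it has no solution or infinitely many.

infinitely many solutions

Row-reduce:
R1 ← R1 / (3/2).
R2 ← R2 + 1/5·R1.
R3 ← R3 − 13/10·R1.
R2 ← R2 / (-23/15).
R1 ← R1 + 1·R2.
R3 ← R3 + 23/15·R2.
Rank is 2 with 3 unknowns, leaving x_3 free.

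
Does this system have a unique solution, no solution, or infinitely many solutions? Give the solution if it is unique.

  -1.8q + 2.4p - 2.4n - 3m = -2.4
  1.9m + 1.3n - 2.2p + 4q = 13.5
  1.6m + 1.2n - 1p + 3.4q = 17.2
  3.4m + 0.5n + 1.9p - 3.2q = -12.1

Row-reduce the augmented matrix:
R1 ← R1 / (-3).
R2 ← R2 − 19/10·R1.
R3 ← R3 − 8/5·R1.
R4 ← R4 − 17/5·R1.
R2 ← R2 / (-11/50).
R1 ← R1 − 4/5·R2.
R3 ← R3 + 2/25·R2.
R4 ← R4 + 111/50·R2.
R3 ← R3 / (29/55).
R1 ← R1 + 36/11·R3.
R2 ← R2 − 34/11·R3.
R4 ← R4 − 1263/110·R3.
R4 ← R4 / (-1873/29).
R1 ← R1 − 571/29·R4.
R2 ← R2 + 615/29·R4.
R3 ← R3 − 77/29·R4.
Reading off the reduced rows gives m = -2, n = 5, p = 6, q = 6.

m = -2, n = 5, p = 6, q = 6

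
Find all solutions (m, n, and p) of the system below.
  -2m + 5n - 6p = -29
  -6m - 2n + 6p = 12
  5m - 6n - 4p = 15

m = 1, n = -3, p = 2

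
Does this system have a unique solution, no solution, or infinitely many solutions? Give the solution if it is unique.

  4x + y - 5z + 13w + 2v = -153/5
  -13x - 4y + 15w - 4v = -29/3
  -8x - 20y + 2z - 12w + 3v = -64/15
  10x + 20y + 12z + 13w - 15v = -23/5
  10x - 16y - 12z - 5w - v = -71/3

x = -2, y = 2, z = -4/3, w = -11/5, v = -4/3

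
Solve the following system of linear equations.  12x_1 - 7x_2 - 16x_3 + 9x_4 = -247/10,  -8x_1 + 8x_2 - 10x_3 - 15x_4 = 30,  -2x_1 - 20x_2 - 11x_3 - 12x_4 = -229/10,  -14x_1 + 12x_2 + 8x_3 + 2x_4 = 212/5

x_1 = -2, x_2 = 3/2, x_3 = -1/2, x_4 = 1/5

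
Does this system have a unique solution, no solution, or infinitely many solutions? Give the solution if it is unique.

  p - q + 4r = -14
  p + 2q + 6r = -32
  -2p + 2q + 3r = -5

p = -6, q = -4, r = -3

Row-reduce the augmented matrix:
R2 ← R2 − 1·R1.
R3 ← R3 + 2·R1.
R2 ← R2 / (3).
R1 ← R1 + 1·R2.
R3 ← R3 / (11).
R1 ← R1 − 14/3·R3.
R2 ← R2 − 2/3·R3.
Reading off the reduced rows gives p = -6, q = -4, r = -3.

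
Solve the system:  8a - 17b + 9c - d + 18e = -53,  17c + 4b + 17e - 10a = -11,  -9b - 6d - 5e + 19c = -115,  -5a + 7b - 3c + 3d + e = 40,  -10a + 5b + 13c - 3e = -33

no solution

Row-reduce:
R1 ← R1 / (8).
R2 ← R2 + 10·R1.
R4 ← R4 + 5·R1.
R5 ← R5 + 10·R1.
R2 ← R2 / (-69/4).
R1 ← R1 + 17/8·R2.
R3 ← R3 + 9·R2.
R4 ← R4 + 29/8·R2.
R5 ← R5 + 65/4·R2.
R3 ← R3 / (98/23).
R1 ← R1 + 325/138·R3.
R2 ← R2 + 113/69·R3.
R4 ← R4 + 457/138·R3.
R5 ← R5 + 163/69·R3.
R4 ← R4 / (-893/588).
R1 ← R1 + 1721/588·R4.
R2 ← R2 + 583/294·R4.
R3 ← R3 + 123/98·R4.
R5 ← R5 + 893/294·R4.
Row 5 reduces to 0 = 2, a contradiction. The system is inconsistent.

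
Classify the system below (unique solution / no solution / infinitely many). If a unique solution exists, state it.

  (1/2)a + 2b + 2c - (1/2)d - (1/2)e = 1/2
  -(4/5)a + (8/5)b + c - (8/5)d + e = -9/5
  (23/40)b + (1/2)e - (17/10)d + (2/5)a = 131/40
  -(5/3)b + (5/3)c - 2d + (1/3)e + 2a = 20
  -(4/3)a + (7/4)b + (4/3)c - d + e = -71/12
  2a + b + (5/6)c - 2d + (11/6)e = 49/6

no solution

Row-reduce:
R1 ← R1 / (1/2).
R2 ← R2 + 4/5·R1.
R3 ← R3 − 2/5·R1.
R4 ← R4 − 2·R1.
R5 ← R5 + 4/3·R1.
R6 ← R6 − 2·R1.
R2 ← R2 / (24/5).
R1 ← R1 − 4·R2.
R3 ← R3 + 41/40·R2.
R4 ← R4 + 29/3·R2.
R5 ← R5 − 85/12·R2.
R6 ← R6 + 7·R2.
R3 ← R3 / (-45/64).
R1 ← R1 − 1/2·R3.
R2 ← R2 − 7/8·R3.
R4 ← R4 − 17/8·R3.
R5 ← R5 − 15/32·R3.
R6 ← R6 + 25/24·R3.
R4 ← R4 / (-464/45).
R1 ← R1 + 13/45·R4.
R2 ← R2 + 124/45·R4.
R3 ← R3 − 116/45·R4.
R6 ← R6 + 22/27·R4.
Swap R5 and R6.
R5 ← R5 / (247/108).
R1 ← R1 + 47/72·R5.
R2 ← R2 + 5/18·R5.
R3 ← R3 − 1/18·R5.
R4 ← R4 + 13/24·R5.
Row 6 reduces to 0 = -4/3, a contradiction. The system is inconsistent.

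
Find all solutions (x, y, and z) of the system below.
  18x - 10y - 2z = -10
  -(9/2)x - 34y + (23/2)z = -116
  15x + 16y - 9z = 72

no solution

Row-reduce:
R1 ← R1 / (18).
R2 ← R2 + 9/2·R1.
R3 ← R3 − 15·R1.
R2 ← R2 / (-73/2).
R1 ← R1 + 5/9·R2.
R3 ← R3 − 73/3·R2.
Row 3 reduces to 0 = 4/3, a contradiction. The system is inconsistent.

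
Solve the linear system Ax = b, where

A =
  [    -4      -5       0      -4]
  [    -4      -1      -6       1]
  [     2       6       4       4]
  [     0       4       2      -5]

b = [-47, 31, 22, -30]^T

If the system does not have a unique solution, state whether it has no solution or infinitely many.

x_1 = 2, x_2 = 3, x_3 = -6, x_4 = 6

Row-reduce the augmented matrix:
R1 ← R1 / (-4).
R2 ← R2 + 4·R1.
R3 ← R3 − 2·R1.
R2 ← R2 / (4).
R1 ← R1 − 5/4·R2.
R3 ← R3 − 7/2·R2.
R4 ← R4 − 4·R2.
R3 ← R3 / (37/4).
R1 ← R1 − 15/8·R3.
R2 ← R2 + 3/2·R3.
R4 ← R4 − 8·R3.
R4 ← R4 / (-294/37).
R1 ← R1 + 3/37·R4.
R2 ← R2 − 32/37·R4.
R3 ← R3 + 19/74·R4.
Reading off the reduced rows gives x_1 = 2, x_2 = 3, x_3 = -6, x_4 = 6.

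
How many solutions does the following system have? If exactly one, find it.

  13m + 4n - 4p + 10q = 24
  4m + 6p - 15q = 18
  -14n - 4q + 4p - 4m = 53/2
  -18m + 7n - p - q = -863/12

Row-reduce the augmented matrix:
R1 ← R1 / (13).
R2 ← R2 − 4·R1.
R3 ← R3 + 4·R1.
R4 ← R4 + 18·R1.
R2 ← R2 / (-16/13).
R1 ← R1 − 4/13·R2.
R3 ← R3 + 166/13·R2.
R4 ← R4 − 163/13·R2.
R3 ← R3 / (-289/4).
R1 ← R1 − 3/2·R3.
R2 ← R2 + 47/8·R3.
R4 ← R4 − 537/8·R3.
R4 ← R4 / (1199/578).
R1 ← R1 − 36/289·R4.
R2 ← R2 + 141/289·R4.
R3 ← R3 + 1493/578·R4.
Reading off the reduced rows gives m = 3, n = -11/4, p = -2/3, q = -2/3.

m = 3, n = -11/4, p = -2/3, q = -2/3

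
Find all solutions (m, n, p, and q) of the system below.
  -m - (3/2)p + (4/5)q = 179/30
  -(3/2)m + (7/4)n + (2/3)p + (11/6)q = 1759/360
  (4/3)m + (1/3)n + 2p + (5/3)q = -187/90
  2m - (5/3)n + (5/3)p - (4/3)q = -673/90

Row-reduce the augmented matrix:
R1 ← R1 / (-1).
R2 ← R2 + 3/2·R1.
R3 ← R3 − 4/3·R1.
R4 ← R4 − 2·R1.
R2 ← R2 / (7/4).
R3 ← R3 − 1/3·R2.
R4 ← R4 + 5/3·R2.
R3 ← R3 / (-5/9).
R1 ← R1 − 3/2·R3.
R2 ← R2 − 5/3·R3.
R4 ← R4 − 13/9·R3.
R4 ← R4 / (1341/175).
R1 ← R1 − 2189/350·R4.
R2 ← R2 − 41/5·R4.
R3 ← R3 + 823/175·R4.
Reading off the reduced rows gives m = -13/5, n = -3/2, p = -1, q = 7/3.

m = -13/5, n = -3/2, p = -1, q = 7/3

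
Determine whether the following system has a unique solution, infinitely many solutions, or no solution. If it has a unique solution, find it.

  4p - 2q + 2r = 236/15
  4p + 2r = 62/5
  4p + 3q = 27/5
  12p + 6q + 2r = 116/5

Row-reduce the augmented matrix:
R1 ← R1 / (4).
R2 ← R2 − 4·R1.
R3 ← R3 − 4·R1.
R4 ← R4 − 12·R1.
R2 ← R2 / (2).
R1 ← R1 + 1/2·R2.
R3 ← R3 − 5·R2.
R4 ← R4 − 12·R2.
R3 ← R3 / (-2).
R1 ← R1 − 1/2·R3.
R4 ← R4 + 4·R3.
R4 reduces to 0 = 0, so the extra equation is consistent.
Reading off the reduced rows gives p = 13/5, q = -5/3, r = 1.

p = 13/5, q = -5/3, r = 1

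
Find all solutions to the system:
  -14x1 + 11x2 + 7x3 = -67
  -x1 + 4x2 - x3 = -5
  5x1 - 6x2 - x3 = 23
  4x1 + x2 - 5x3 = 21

Row-reduce the augmented matrix:
R1 ← R1 / (-14).
R2 ← R2 + 1·R1.
R3 ← R3 − 5·R1.
R4 ← R4 − 4·R1.
R2 ← R2 / (45/14).
R1 ← R1 + 11/14·R2.
R3 ← R3 + 29/14·R2.
R4 ← R4 − 29/7·R2.
R3 ← R3 / (8/15).
R1 ← R1 + 13/15·R3.
R2 ← R2 + 7/15·R3.
R4 ← R4 + 16/15·R3.
R4 reduces to 0 = 0, so the extra equation is consistent.
Reading off the reduced rows gives x1 = 3, x2 = -1, x3 = -2.

x1 = 3, x2 = -1, x3 = -2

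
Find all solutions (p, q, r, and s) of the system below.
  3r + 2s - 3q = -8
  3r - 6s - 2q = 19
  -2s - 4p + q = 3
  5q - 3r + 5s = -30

Row-reduce the augmented matrix:
Swap R1 and R3.
R1 ← R1 / (-4).
R2 ← R2 / (-2).
R1 ← R1 + 1/4·R2.
R3 ← R3 + 3·R2.
R4 ← R4 − 5·R2.
R3 ← R3 / (-3/2).
R1 ← R1 + 3/8·R3.
R2 ← R2 + 3/2·R3.
R4 ← R4 − 9/2·R3.
R4 ← R4 / (23).
R1 ← R1 + 3/2·R4.
R2 ← R2 + 8·R4.
R3 ← R3 + 22/3·R4.
Reading off the reduced rows gives p = 0, q = -5, r = -5, s = -4.

p = 0, q = -5, r = -5, s = -4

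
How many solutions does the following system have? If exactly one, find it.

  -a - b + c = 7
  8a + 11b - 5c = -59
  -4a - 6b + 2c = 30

infinitely many solutions

Row-reduce:
R1 ← R1 / (-1).
R2 ← R2 − 8·R1.
R3 ← R3 + 4·R1.
R2 ← R2 / (3).
R1 ← R1 − 1·R2.
R3 ← R3 + 2·R2.
Rank is 2 with 3 unknowns, leaving c free.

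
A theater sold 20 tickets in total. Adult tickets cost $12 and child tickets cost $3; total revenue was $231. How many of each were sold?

adult tickets: 19, child tickets: 1

Let a = adult tickets, c = child tickets.
  a + c = 20
  12a + 3c = 231
From equation 1: a = 20 − c.
Substitute into equation 2 and solve: c = 1.
Then a = 19.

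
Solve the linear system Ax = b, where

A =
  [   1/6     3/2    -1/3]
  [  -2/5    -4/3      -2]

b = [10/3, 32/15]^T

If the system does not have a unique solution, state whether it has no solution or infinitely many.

Row-reduce:
R1 ← R1 / (1/6).
R2 ← R2 + 2/5·R1.
R2 ← R2 / (34/15).
R1 ← R1 − 9·R2.
Rank is 2 with 3 unknowns, leaving x_3 free.

infinitely many solutions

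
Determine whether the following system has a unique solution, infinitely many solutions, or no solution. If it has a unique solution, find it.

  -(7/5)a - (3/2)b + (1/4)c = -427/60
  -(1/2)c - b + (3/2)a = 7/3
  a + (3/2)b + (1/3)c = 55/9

a = 3, b = 2, c = 1/3

Row-reduce the augmented matrix:
R1 ← R1 / (-7/5).
R2 ← R2 − 3/2·R1.
R3 ← R3 − 1·R1.
R2 ← R2 / (-73/28).
R1 ← R1 − 15/14·R2.
R3 ← R3 − 3/7·R2.
R3 ← R3 / (415/876).
R1 ← R1 + 20/73·R3.
R2 ← R2 − 13/146·R3.
Reading off the reduced rows gives a = 3, b = 2, c = 1/3.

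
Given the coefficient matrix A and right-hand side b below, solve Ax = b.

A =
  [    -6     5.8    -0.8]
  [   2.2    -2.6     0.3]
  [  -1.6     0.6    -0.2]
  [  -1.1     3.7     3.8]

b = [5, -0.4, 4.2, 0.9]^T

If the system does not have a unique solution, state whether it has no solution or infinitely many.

x_1 = -4, x_2 = -3, x_3 = 2

Row-reduce the augmented matrix:
R1 ← R1 / (-6).
R2 ← R2 − 11/5·R1.
R3 ← R3 + 8/5·R1.
R4 ← R4 + 11/10·R1.
R2 ← R2 / (-71/150).
R1 ← R1 + 29/30·R2.
R3 ← R3 + 71/75·R2.
R4 ← R4 − 791/300·R2.
Swap R3 and R4.
R3 ← R3 / (5657/1420).
R1 ← R1 − 17/142·R3.
R2 ← R2 + 1/71·R3.
R4 reduces to 0 = 0, so the extra equation is consistent.
Reading off the reduced rows gives x_1 = -4, x_2 = -3, x_3 = 2.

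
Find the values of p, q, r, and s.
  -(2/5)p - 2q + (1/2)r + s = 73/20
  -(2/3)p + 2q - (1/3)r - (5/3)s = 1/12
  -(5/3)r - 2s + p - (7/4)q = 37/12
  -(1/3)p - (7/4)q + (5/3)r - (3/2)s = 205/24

p = -9/4, q = -2, r = 1, s = -7/4

Row-reduce the augmented matrix:
R1 ← R1 / (-2/5).
R2 ← R2 + 2/3·R1.
R3 ← R3 − 1·R1.
R4 ← R4 + 1/3·R1.
R2 ← R2 / (16/3).
R1 ← R1 − 5·R2.
R3 ← R3 + 27/4·R2.
R4 ← R4 + 1/12·R2.
R3 ← R3 / (-727/384).
R1 ← R1 + 5/32·R3.
R2 ← R2 + 7/32·R3.
R4 ← R4 − 473/384·R3.
R4 ← R4 / (-20959/4362).
R1 ← R1 − 1355/1454·R4.
R2 ← R2 + 142/727·R4.
R3 ← R3 − 1428/727·R4.
Reading off the reduced rows gives p = -9/4, q = -2, r = 1, s = -7/4.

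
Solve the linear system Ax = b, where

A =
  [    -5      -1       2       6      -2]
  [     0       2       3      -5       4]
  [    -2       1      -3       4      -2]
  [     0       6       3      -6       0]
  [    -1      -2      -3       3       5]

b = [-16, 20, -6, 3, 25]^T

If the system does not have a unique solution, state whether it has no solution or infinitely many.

Row-reduce the augmented matrix:
R1 ← R1 / (-5).
R3 ← R3 + 2·R1.
R5 ← R5 + 1·R1.
R2 ← R2 / (2).
R1 ← R1 − 1/5·R2.
R3 ← R3 − 7/5·R2.
R4 ← R4 − 6·R2.
R5 ← R5 + 9/5·R2.
R3 ← R3 / (-59/10).
R1 ← R1 + 7/10·R3.
R2 ← R2 − 3/2·R3.
R4 ← R4 + 6·R3.
R5 ← R5 + 7/10·R3.
R4 ← R4 / (225/59).
R1 ← R1 + 77/59·R4.
R2 ← R2 + 71/59·R4.
R3 ← R3 + 51/59·R4.
R5 ← R5 + 195/59·R4.
R5 ← R5 / (13/5).
R1 ← R1 + 56/25·R5.
R2 ← R2 + 38/25·R5.
R3 ← R3 + 28/25·R5.
R4 ← R4 + 52/25·R5.
Reading off the reduced rows gives x_1 = -3, x_2 = -1, x_3 = -3, x_4 = -3, x_5 = 4.

x_1 = -3, x_2 = -1, x_3 = -3, x_4 = -3, x_5 = 4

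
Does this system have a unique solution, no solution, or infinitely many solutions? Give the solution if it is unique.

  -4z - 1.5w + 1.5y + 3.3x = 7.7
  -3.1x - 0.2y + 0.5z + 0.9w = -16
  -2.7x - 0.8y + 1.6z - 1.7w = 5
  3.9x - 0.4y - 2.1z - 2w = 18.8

Row-reduce the augmented matrix:
R1 ← R1 / (33/10).
R2 ← R2 + 31/10·R1.
R3 ← R3 + 27/10·R1.
R4 ← R4 − 39/10·R1.
R2 ← R2 / (133/110).
R1 ← R1 − 5/11·R2.
R3 ← R3 − 47/110·R2.
R4 ← R4 + 239/110·R2.
R3 ← R3 / (-2081/3990).
R1 ← R1 − 5/399·R3.
R2 ← R2 + 1075/399·R3.
R4 ← R4 + 6437/1995·R3.
R4 ← R4 / (329929/20810).
R1 ← R1 + 685/2081·R4.
R2 ← R2 − 28658/2081·R4.
R3 ← R3 − 10962/2081·R4.
Reading off the reduced rows gives x = 4, y = 1, z = 4, w = -6.

x = 4, y = 1, z = 4, w = -6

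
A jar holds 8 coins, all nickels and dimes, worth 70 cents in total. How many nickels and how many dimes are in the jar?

Let n = nickels, d = dimes.
  n + d = 8
  5n + 10d = 70
From equation 1: n = 8 − d.
Substitute into equation 2 and solve: d = 6.
Then n = 2.

nickels: 2, dimes: 6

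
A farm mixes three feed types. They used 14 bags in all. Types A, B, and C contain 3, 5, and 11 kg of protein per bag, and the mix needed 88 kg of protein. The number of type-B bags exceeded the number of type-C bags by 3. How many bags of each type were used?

type-A bags: 3, type-B bags: 7, type-C bags: 4

Let a = type-A bags, b = type-B bags, c = type-C bags.
  a + b + c = 14
  3a + 5b + 11c = 88
  b - c = 3
Row-reduce the augmented matrix:
R2 ← R2 − 3·R1.
R2 ← R2 / (2).
R1 ← R1 − 1·R2.
R3 ← R3 − 1·R2.
R3 ← R3 / (-5).
R1 ← R1 + 3·R3.
R2 ← R2 − 4·R3.
Reading off the reduced rows gives a = 3, b = 7, c = 4.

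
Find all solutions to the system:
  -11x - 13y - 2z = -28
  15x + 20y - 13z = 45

infinitely many solutions

Row-reduce:
R1 ← R1 / (-11).
R2 ← R2 − 15·R1.
R2 ← R2 / (25/11).
R1 ← R1 − 13/11·R2.
Rank is 2 with 3 unknowns, leaving z free.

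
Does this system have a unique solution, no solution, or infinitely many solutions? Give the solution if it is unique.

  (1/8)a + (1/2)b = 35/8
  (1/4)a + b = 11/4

no solution

Row-reduce:
R1 ← R1 / (1/8).
R2 ← R2 − 1/4·R1.
Row 2 reduces to 0 = -6, a contradiction. The system is inconsistent.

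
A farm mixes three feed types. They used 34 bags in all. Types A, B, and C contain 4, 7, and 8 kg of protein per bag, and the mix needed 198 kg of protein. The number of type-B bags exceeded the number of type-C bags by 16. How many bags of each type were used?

Let a = type-A bags, b = type-B bags, c = type-C bags.
  a + b + c = 34
  4a + 7b + 8c = 198
  b - c = 16
Row-reduce the augmented matrix:
R2 ← R2 − 4·R1.
R2 ← R2 / (3).
R1 ← R1 − 1·R2.
R3 ← R3 − 1·R2.
R3 ← R3 / (-7/3).
R1 ← R1 + 1/3·R3.
R2 ← R2 − 4/3·R3.
Reading off the reduced rows gives a = 14, b = 18, c = 2.

type-A bags: 14, type-B bags: 18, type-C bags: 2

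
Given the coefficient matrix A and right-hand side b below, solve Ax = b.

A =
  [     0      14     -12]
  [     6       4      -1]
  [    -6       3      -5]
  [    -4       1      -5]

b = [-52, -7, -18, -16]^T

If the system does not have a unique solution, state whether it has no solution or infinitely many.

no solution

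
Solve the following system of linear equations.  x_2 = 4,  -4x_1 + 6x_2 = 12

x_1 = 3, x_2 = 4

Row-reduce the augmented matrix:
Swap R1 and R2.
R1 ← R1 / (-4).
R1 ← R1 + 3/2·R2.
Reading off the reduced rows gives x_1 = 3, x_2 = 4.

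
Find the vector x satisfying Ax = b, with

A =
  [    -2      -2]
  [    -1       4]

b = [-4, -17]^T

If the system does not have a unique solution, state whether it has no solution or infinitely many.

x_1 = 5, x_2 = -3

Row-reduce the augmented matrix:
R1 ← R1 / (-2).
R2 ← R2 + 1·R1.
R2 ← R2 / (5).
R1 ← R1 − 1·R2.
Reading off the reduced rows gives x_1 = 5, x_2 = -3.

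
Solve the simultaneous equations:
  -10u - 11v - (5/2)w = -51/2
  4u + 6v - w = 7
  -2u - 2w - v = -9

no solution

Row-reduce:
R1 ← R1 / (-10).
R2 ← R2 − 4·R1.
R3 ← R3 + 2·R1.
R2 ← R2 / (8/5).
R1 ← R1 − 11/10·R2.
R3 ← R3 − 6/5·R2.
Row 3 reduces to 0 = -3/2, a contradiction. The system is inconsistent.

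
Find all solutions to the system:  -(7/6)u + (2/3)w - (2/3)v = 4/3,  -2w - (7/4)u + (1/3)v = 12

Row-reduce:
R1 ← R1 / (-7/6).
R2 ← R2 + 7/4·R1.
R2 ← R2 / (4/3).
R1 ← R1 − 4/7·R2.
Rank is 2 with 3 unknowns, leaving w free.

infinitely many solutions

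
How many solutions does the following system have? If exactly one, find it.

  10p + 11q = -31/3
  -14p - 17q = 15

Row-reduce the augmented matrix:
R1 ← R1 / (10).
R2 ← R2 + 14·R1.
R2 ← R2 / (-8/5).
R1 ← R1 − 11/10·R2.
Reading off the reduced rows gives p = -2/3, q = -1/3.

p = -2/3, q = -1/3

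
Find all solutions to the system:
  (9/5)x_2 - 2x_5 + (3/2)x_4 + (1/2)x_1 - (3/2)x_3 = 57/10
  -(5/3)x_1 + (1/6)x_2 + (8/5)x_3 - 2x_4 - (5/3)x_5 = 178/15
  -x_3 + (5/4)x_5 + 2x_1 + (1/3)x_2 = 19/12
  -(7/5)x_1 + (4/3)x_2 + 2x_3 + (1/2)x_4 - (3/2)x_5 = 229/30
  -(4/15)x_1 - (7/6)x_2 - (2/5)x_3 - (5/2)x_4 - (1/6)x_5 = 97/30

no solution

Row-reduce:
R1 ← R1 / (1/2).
R2 ← R2 + 5/3·R1.
R3 ← R3 − 2·R1.
R4 ← R4 + 7/5·R1.
R5 ← R5 + 4/15·R1.
R2 ← R2 / (37/6).
R1 ← R1 − 18/5·R2.
R3 ← R3 + 103/15·R2.
R4 ← R4 − 478/75·R2.
R5 ← R5 + 31/150·R2.
R3 ← R3 / (1123/925).
R1 ← R1 + 939/925·R3.
R2 ← R2 + 102/185·R3.
R4 ← R4 − 6077/4625·R3.
R5 ← R5 + 6077/4625·R3.
R4 ← R4 / (10057/2246).
R1 ← R1 + 1095/1123·R4.
R2 ← R2 + 810/1123·R4.
R3 ← R3 + 2460/1123·R4.
R5 ← R5 + 10057/2246·R4.
Row 5 reduces to 0 = -1, a contradiction. The system is inconsistent.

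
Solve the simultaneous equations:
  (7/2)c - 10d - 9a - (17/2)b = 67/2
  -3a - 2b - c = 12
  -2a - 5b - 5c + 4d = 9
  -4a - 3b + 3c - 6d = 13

no solution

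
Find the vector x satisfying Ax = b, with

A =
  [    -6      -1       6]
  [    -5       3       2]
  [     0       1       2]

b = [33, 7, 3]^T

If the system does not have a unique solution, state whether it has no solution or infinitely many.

x_1 = -2, x_2 = -3, x_3 = 3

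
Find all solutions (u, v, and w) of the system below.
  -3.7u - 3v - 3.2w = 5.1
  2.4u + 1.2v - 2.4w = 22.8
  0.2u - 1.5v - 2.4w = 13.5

Row-reduce the augmented matrix:
R1 ← R1 / (-37/10).
R2 ← R2 − 12/5·R1.
R3 ← R3 − 1/5·R1.
R2 ← R2 / (-138/185).
R1 ← R1 − 30/37·R2.
R3 ← R3 + 123/74·R2.
R3 ← R3 / (37/5).
R1 ← R1 + 4·R3.
R2 ← R2 − 6·R3.
Reading off the reduced rows gives u = 3, v = 1, w = -6.

u = 3, v = 1, w = -6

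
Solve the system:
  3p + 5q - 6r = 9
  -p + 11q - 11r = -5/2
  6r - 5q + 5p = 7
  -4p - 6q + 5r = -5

no solution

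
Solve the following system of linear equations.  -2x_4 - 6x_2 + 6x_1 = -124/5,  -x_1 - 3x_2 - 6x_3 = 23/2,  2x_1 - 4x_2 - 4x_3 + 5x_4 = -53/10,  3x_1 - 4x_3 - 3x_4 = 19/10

Row-reduce the augmented matrix:
R1 ← R1 / (6).
R2 ← R2 + 1·R1.
R3 ← R3 − 2·R1.
R4 ← R4 − 3·R1.
R2 ← R2 / (-4).
R1 ← R1 + 1·R2.
R3 ← R3 + 2·R2.
R4 ← R4 − 3·R2.
R3 ← R3 / (-1).
R1 ← R1 − 3/2·R3.
R2 ← R2 − 3/2·R3.
R4 ← R4 + 17/2·R3.
R4 ← R4 / (-311/6).
R1 ← R1 − 17/2·R4.
R2 ← R2 − 53/6·R4.
R3 ← R3 + 35/6·R4.
Reading off the reduced rows gives x_1 = -14/5, x_2 = 3/2, x_3 = -11/5, x_4 = -1/2.

x_1 = -14/5, x_2 = 3/2, x_3 = -11/5, x_4 = -1/2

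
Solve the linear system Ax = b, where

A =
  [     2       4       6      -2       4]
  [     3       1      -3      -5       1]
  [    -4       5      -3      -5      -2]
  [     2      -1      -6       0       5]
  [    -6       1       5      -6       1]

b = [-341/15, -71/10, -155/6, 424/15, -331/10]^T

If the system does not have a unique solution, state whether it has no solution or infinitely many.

Row-reduce the augmented matrix:
R1 ← R1 / (2).
R2 ← R2 − 3·R1.
R3 ← R3 + 4·R1.
R4 ← R4 − 2·R1.
R5 ← R5 + 6·R1.
R2 ← R2 / (-5).
R1 ← R1 − 2·R2.
R3 ← R3 − 13·R2.
R4 ← R4 + 5·R2.
R5 ← R5 − 13·R2.
R3 ← R3 / (-111/5).
R1 ← R1 + 9/5·R3.
R2 ← R2 − 12/5·R3.
R5 ← R5 + 41/5·R3.
R4 ← R4 / (4).
R1 ← R1 + 24/37·R4.
R2 ← R2 + 42/37·R4.
R3 ← R3 − 71/111·R4.
R5 ← R5 + 1327/111·R4.
R5 ← R5 / (4555/222).
R1 ← R1 − 57/37·R5.
R2 ← R2 − 72/37·R5.
R3 ← R3 + 143/222·R5.
R4 ← R4 − 3/2·R5.
Reading off the reduced rows gives x_1 = 1/3, x_2 = -13/5, x_3 = -5/2, x_4 = 3, x_5 = 2.

x_1 = 1/3, x_2 = -13/5, x_3 = -5/2, x_4 = 3, x_5 = 2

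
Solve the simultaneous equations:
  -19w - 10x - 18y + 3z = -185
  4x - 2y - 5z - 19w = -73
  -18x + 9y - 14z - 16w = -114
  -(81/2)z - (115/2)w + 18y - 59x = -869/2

infinitely many solutions

Row-reduce:
R1 ← R1 / (-10).
R2 ← R2 − 4·R1.
R3 ← R3 + 18·R1.
R4 ← R4 + 59·R1.
R2 ← R2 / (-46/5).
R1 ← R1 − 9/5·R2.
R3 ← R3 − 207/5·R2.
R4 ← R4 − 621/5·R2.
R3 ← R3 / (-73/2).
R1 ← R1 + 24/23·R3.
R2 ← R2 − 19/46·R3.
R4 ← R4 + 219/2·R3.
Rank is 3 with 4 unknowns, leaving w free.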